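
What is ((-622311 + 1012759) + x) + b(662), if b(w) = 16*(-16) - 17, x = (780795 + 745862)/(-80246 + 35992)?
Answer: 17265277793/44254 ≈ 3.9014e+5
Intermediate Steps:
x = -1526657/44254 (x = 1526657/(-44254) = 1526657*(-1/44254) = -1526657/44254 ≈ -34.498)
b(w) = -273 (b(w) = -256 - 17 = -273)
((-622311 + 1012759) + x) + b(662) = ((-622311 + 1012759) - 1526657/44254) - 273 = (390448 - 1526657/44254) - 273 = 17277359135/44254 - 273 = 17265277793/44254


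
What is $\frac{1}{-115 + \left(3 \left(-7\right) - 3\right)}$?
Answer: $- \frac{1}{139} \approx -0.0071942$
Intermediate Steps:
$\frac{1}{-115 + \left(3 \left(-7\right) - 3\right)} = \frac{1}{-115 - 24} = \frac{1}{-139} = - \frac{1}{139}$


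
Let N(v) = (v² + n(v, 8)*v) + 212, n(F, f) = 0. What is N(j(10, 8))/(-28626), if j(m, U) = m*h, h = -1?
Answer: -4/367 ≈ -0.010899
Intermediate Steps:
j(m, U) = -m (j(m, U) = m*(-1) = -m)
N(v) = 212 + v² (N(v) = (v² + 0*v) + 212 = (v² + 0) + 212 = v² + 212 = 212 + v²)
N(j(10, 8))/(-28626) = (212 + (-1*10)²)/(-28626) = (212 + (-10)²)*(-1/28626) = (212 + 100)*(-1/28626) = 312*(-1/28626) = -4/367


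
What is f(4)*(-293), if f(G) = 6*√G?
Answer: -3516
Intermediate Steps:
f(4)*(-293) = (6*√4)*(-293) = (6*2)*(-293) = 12*(-293) = -3516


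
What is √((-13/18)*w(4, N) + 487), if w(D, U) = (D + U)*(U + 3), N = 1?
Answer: √4253/3 ≈ 21.738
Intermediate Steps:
w(D, U) = (3 + U)*(D + U) (w(D, U) = (D + U)*(3 + U) = (3 + U)*(D + U))
√((-13/18)*w(4, N) + 487) = √((-13/18)*(1² + 3*4 + 3*1 + 4*1) + 487) = √(((1/18)*(-13))*(1 + 12 + 3 + 4) + 487) = √(-13/18*20 + 487) = √(-130/9 + 487) = √(4253/9) = √4253/3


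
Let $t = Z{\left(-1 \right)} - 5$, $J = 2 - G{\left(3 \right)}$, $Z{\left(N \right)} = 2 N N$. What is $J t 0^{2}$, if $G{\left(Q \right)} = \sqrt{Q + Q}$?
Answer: $0$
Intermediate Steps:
$G{\left(Q \right)} = \sqrt{2} \sqrt{Q}$ ($G{\left(Q \right)} = \sqrt{2 Q} = \sqrt{2} \sqrt{Q}$)
$Z{\left(N \right)} = 2 N^{2}$
$J = 2 - \sqrt{6}$ ($J = 2 - \sqrt{2} \sqrt{3} = 2 - \sqrt{6} \approx -0.44949$)
$t = -3$ ($t = 2 \left(-1\right)^{2} - 5 = 2 \cdot 1 - 5 = 2 - 5 = -3$)
$J t 0^{2} = \left(2 - \sqrt{6}\right) \left(-3\right) 0^{2} = \left(-6 + 3 \sqrt{6}\right) 0 = 0$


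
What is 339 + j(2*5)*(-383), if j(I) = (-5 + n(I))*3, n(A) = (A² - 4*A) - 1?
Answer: -61707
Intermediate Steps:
n(A) = -1 + A² - 4*A
j(I) = -18 - 12*I + 3*I² (j(I) = (-5 + (-1 + I² - 4*I))*3 = (-6 + I² - 4*I)*3 = -18 - 12*I + 3*I²)
339 + j(2*5)*(-383) = 339 + (-18 - 24*5 + 3*(2*5)²)*(-383) = 339 + (-18 - 12*10 + 3*10²)*(-383) = 339 + (-18 - 120 + 3*100)*(-383) = 339 + (-18 - 120 + 300)*(-383) = 339 + 162*(-383) = 339 - 62046 = -61707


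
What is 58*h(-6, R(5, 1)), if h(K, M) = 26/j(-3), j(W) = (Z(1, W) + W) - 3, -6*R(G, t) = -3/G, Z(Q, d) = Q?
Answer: -1508/5 ≈ -301.60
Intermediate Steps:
R(G, t) = 1/(2*G) (R(G, t) = -(-1)/(2*G) = 1/(2*G))
j(W) = -2 + W (j(W) = (1 + W) - 3 = -2 + W)
h(K, M) = -26/5 (h(K, M) = 26/(-2 - 3) = 26/(-5) = 26*(-⅕) = -26/5)
58*h(-6, R(5, 1)) = 58*(-26/5) = -1508/5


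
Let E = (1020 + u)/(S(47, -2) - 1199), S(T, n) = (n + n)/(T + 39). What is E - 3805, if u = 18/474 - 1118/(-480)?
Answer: -3720444140683/977558640 ≈ -3805.9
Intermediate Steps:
u = 44881/18960 (u = 18*(1/474) - 1118*(-1/480) = 3/79 + 559/240 = 44881/18960 ≈ 2.3671)
S(T, n) = 2*n/(39 + T) (S(T, n) = (2*n)/(39 + T) = 2*n/(39 + T))
E = -833515483/977558640 (E = (1020 + 44881/18960)/(2*(-2)/(39 + 47) - 1199) = 19384081/(18960*(2*(-2)/86 - 1199)) = 19384081/(18960*(2*(-2)*(1/86) - 1199)) = 19384081/(18960*(-2/43 - 1199)) = 19384081/(18960*(-51559/43)) = (19384081/18960)*(-43/51559) = -833515483/977558640 ≈ -0.85265)
E - 3805 = -833515483/977558640 - 3805 = -3720444140683/977558640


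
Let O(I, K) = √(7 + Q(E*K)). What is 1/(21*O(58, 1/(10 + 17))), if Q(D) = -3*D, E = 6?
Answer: √57/399 ≈ 0.018922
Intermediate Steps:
O(I, K) = √(7 - 18*K)
1/(21*O(58, 1/(10 + 17))) = 1/(21*√(7 - 18/(10 + 17))) = 1/(21*√(7 - 18/27)) = 1/(21*√(7 - 18*1/27)) = 1/(21*√(7 - ⅔)) = 1/(21*√(19/3)) = 1/(21*(√57/3)) = 1/(7*√57) = √57/399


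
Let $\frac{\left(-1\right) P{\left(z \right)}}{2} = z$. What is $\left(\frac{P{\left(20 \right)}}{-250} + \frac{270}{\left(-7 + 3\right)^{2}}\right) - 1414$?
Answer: $- \frac{279393}{200} \approx -1397.0$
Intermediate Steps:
$P{\left(z \right)} = - 2 z$
$\left(\frac{P{\left(20 \right)}}{-250} + \frac{270}{\left(-7 + 3\right)^{2}}\right) - 1414 = \left(\frac{\left(-2\right) 20}{-250} + \frac{270}{\left(-7 + 3\right)^{2}}\right) - 1414 = \left(\left(-40\right) \left(- \frac{1}{250}\right) + \frac{270}{\left(-4\right)^{2}}\right) - 1414 = \left(\frac{4}{25} + \frac{270}{16}\right) - 1414 = \left(\frac{4}{25} + 270 \cdot \frac{1}{16}\right) - 1414 = \left(\frac{4}{25} + \frac{135}{8}\right) - 1414 = \frac{3407}{200} - 1414 = - \frac{279393}{200}$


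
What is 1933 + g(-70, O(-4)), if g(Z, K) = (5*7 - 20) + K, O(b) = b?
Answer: 1944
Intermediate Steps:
g(Z, K) = 15 + K (g(Z, K) = (35 - 20) + K = 15 + K)
1933 + g(-70, O(-4)) = 1933 + (15 - 4) = 1933 + 11 = 1944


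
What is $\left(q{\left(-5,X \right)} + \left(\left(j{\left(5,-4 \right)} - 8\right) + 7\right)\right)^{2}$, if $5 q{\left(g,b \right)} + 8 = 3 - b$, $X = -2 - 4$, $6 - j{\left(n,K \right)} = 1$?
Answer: $\frac{441}{25} \approx 17.64$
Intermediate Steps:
$j{\left(n,K \right)} = 5$ ($j{\left(n,K \right)} = 6 - 1 = 5$)
$X = -6$
$q{\left(g,b \right)} = -1 - \frac{b}{5}$ ($q{\left(g,b \right)} = - \frac{8}{5} + \frac{3 - b}{5} = - \frac{8}{5} - \left(- \frac{3}{5} + \frac{b}{5}\right) = -1 - \frac{b}{5}$)
$\left(q{\left(-5,X \right)} + \left(\left(j{\left(5,-4 \right)} - 8\right) + 7\right)\right)^{2} = \left(\left(-1 - - \frac{6}{5}\right) + \left(\left(5 - 8\right) + 7\right)\right)^{2} = \left(\left(-1 + \frac{6}{5}\right) + \left(-3 + 7\right)\right)^{2} = \left(\frac{1}{5} + 4\right)^{2} = \left(\frac{21}{5}\right)^{2} = \frac{441}{25}$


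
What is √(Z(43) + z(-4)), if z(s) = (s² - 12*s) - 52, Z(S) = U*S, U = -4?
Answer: 4*I*√10 ≈ 12.649*I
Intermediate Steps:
Z(S) = -4*S
z(s) = -52 + s² - 12*s
√(Z(43) + z(-4)) = √(-4*43 + (-52 + (-4)² - 12*(-4))) = √(-172 + (-52 + 16 + 48)) = √(-172 + 12) = √(-160) = 4*I*√10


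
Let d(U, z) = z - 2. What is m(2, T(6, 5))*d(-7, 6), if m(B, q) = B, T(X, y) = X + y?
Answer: 8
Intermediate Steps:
d(U, z) = -2 + z
m(2, T(6, 5))*d(-7, 6) = 2*(-2 + 6) = 2*4 = 8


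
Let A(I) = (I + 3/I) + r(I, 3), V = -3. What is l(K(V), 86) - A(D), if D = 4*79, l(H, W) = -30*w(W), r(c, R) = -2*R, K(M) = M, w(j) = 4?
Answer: -135883/316 ≈ -430.01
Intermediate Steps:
l(H, W) = -120 (l(H, W) = -30*4 = -120)
D = 316
A(I) = -6 + I + 3/I (A(I) = (I + 3/I) - 2*3 = (I + 3/I) - 6 = -6 + I + 3/I)
l(K(V), 86) - A(D) = -120 - (-6 + 316 + 3/316) = -120 - 1*97963/316 = -120 - 97963/316 = -135883/316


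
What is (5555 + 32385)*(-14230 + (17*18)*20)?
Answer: -307693400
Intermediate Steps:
(5555 + 32385)*(-14230 + (17*18)*20) = 37940*(-14230 + 306*20) = 37940*(-14230 + 6120) = 37940*(-8110) = -307693400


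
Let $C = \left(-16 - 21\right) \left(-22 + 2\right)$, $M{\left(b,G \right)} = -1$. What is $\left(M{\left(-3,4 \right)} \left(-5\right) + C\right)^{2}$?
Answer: $555025$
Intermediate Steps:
$C = 740$ ($C = \left(-37\right) \left(-20\right) = 740$)
$\left(M{\left(-3,4 \right)} \left(-5\right) + C\right)^{2} = \left(\left(-1\right) \left(-5\right) + 740\right)^{2} = \left(5 + 740\right)^{2} = 745^{2} = 555025$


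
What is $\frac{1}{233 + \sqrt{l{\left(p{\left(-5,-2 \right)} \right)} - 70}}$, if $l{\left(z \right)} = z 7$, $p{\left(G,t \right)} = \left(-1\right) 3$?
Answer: $\frac{233}{54380} - \frac{i \sqrt{91}}{54380} \approx 0.0042847 - 0.00017542 i$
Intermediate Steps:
$p{\left(G,t \right)} = -3$
$l{\left(z \right)} = 7 z$
$\frac{1}{233 + \sqrt{l{\left(p{\left(-5,-2 \right)} \right)} - 70}} = \frac{1}{233 + \sqrt{7 \left(-3\right) - 70}} = \frac{1}{233 + \sqrt{-21 - 70}} = \frac{1}{233 + \sqrt{-91}} = \frac{1}{233 + i \sqrt{91}}$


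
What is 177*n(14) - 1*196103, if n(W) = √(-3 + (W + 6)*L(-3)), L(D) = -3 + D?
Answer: -196103 + 177*I*√123 ≈ -1.961e+5 + 1963.0*I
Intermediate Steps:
n(W) = √(-39 - 6*W) (n(W) = √(-3 + (W + 6)*(-3 - 3)) = √(-3 + (6 + W)*(-6)) = √(-3 + (-36 - 6*W)) = √(-39 - 6*W))
177*n(14) - 1*196103 = 177*√(-39 - 6*14) - 1*196103 = 177*√(-39 - 84) - 196103 = 177*√(-123) - 196103 = 177*(I*√123) - 196103 = 177*I*√123 - 196103 = -196103 + 177*I*√123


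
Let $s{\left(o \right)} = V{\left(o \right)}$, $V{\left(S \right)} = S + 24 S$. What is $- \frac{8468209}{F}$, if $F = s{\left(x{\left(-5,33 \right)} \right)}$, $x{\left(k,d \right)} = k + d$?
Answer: $- \frac{8468209}{700} \approx -12097.0$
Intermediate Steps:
$V{\left(S \right)} = 25 S$
$x{\left(k,d \right)} = d + k$
$s{\left(o \right)} = 25 o$
$F = 700$ ($F = 25 \left(33 - 5\right) = 25 \cdot 28 = 700$)
$- \frac{8468209}{F} = - \frac{8468209}{700}$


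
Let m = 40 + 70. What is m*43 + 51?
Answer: 4781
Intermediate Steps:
m = 110
m*43 + 51 = 110*43 + 51 = 4730 + 51 = 4781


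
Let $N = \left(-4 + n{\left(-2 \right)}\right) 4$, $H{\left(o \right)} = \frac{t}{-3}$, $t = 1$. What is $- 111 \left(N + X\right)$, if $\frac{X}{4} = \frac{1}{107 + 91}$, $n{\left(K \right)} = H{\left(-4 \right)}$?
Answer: $\frac{63418}{33} \approx 1921.8$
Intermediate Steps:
$H{\left(o \right)} = - \frac{1}{3}$ ($H{\left(o \right)} = 1 \frac{1}{-3} = 1 \left(- \frac{1}{3}\right) = - \frac{1}{3}$)
$n{\left(K \right)} = - \frac{1}{3}$
$N = - \frac{52}{3}$ ($N = \left(-4 - \frac{1}{3}\right) 4 = \left(- \frac{13}{3}\right) 4 = - \frac{52}{3} \approx -17.333$)
$X = \frac{2}{99}$ ($X = \frac{4}{107 + 91} = \frac{4}{198} = 4 \cdot \frac{1}{198} = \frac{2}{99} \approx 0.020202$)
$- 111 \left(N + X\right) = - 111 \left(- \frac{52}{3} + \frac{2}{99}\right) = \left(-111\right) \left(- \frac{1714}{99}\right) = \frac{63418}{33}$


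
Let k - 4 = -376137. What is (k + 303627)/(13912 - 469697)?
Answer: 72506/455785 ≈ 0.15908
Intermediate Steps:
k = -376133 (k = 4 - 376137 = -376133)
(k + 303627)/(13912 - 469697) = (-376133 + 303627)/(13912 - 469697) = -72506/(-455785) = -72506*(-1/455785) = 72506/455785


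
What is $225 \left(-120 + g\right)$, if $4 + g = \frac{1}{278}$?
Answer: $- \frac{7755975}{278} \approx -27899.0$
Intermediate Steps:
$g = - \frac{1111}{278}$ ($g = -4 + \frac{1}{278} = - \frac{1111}{278} \approx -3.9964$)
$225 \left(-120 + g\right) = 225 \left(-120 - \frac{1111}{278}\right) = 225 \left(- \frac{34471}{278}\right) = - \frac{7755975}{278}$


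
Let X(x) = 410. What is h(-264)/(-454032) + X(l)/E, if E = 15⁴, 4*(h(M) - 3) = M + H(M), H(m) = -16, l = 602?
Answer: 1404037/170262000 ≈ 0.0082463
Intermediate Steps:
h(M) = -1 + M/4 (h(M) = 3 + (M - 16)/4 = 3 + (-16 + M)/4 = 3 + (-4 + M/4) = -1 + M/4)
E = 50625
h(-264)/(-454032) + X(l)/E = (-1 + (¼)*(-264))/(-454032) + 410/50625 = (-1 - 66)*(-1/454032) + 410*(1/50625) = -67*(-1/454032) + 82/10125 = 67/454032 + 82/10125 = 1404037/170262000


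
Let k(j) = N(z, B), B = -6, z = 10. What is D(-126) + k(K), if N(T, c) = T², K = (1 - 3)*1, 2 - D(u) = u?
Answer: 228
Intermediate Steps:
D(u) = 2 - u
K = -2 (K = -2*1 = -2)
k(j) = 100 (k(j) = 10² = 100)
D(-126) + k(K) = (2 - 1*(-126)) + 100 = (2 + 126) + 100 = 128 + 100 = 228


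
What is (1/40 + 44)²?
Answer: 3101121/1600 ≈ 1938.2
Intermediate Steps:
(1/40 + 44)² = (1761/40)² = 3101121/1600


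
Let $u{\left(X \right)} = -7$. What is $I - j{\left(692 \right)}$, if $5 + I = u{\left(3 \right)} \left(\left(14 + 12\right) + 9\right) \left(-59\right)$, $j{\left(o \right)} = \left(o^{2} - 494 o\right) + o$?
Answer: $-123258$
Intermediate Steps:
$j{\left(o \right)} = o^{2} - 493 o$
$I = 14450$ ($I = -5 + - 7 \left(\left(14 + 12\right) + 9\right) \left(-59\right) = -5 + - 7 \left(26 + 9\right) \left(-59\right) = -5 + \left(-7\right) 35 \left(-59\right) = -5 - -14455 = -5 + 14455 = 14450$)
$I - j{\left(692 \right)} = 14450 - 692 \left(-493 + 692\right) = 14450 - 692 \cdot 199 = 14450 - 137708 = -123258$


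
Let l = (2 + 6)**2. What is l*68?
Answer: 4352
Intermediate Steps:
l = 64 (l = 8**2 = 64)
l*68 = 64*68 = 4352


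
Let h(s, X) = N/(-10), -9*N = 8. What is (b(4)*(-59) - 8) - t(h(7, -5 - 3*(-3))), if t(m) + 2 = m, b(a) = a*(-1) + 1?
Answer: 7691/45 ≈ 170.91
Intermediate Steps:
b(a) = 1 - a (b(a) = -a + 1 = 1 - a)
N = -8/9 (N = -⅑*8 = -8/9 ≈ -0.88889)
h(s, X) = 4/45 (h(s, X) = -8/9/(-10) = -8/9*(-⅒) = 4/45)
t(m) = -2 + m
(b(4)*(-59) - 8) - t(h(7, -5 - 3*(-3))) = ((1 - 1*4)*(-59) - 8) - (-2 + 4/45) = ((1 - 4)*(-59) - 8) - 1*(-86/45) = (-3*(-59) - 8) + 86/45 = (177 - 8) + 86/45 = 169 + 86/45 = 7691/45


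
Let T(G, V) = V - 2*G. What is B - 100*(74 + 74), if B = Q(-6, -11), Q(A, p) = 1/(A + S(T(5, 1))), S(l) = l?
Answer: -222001/15 ≈ -14800.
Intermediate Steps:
Q(A, p) = 1/(-9 + A) (Q(A, p) = 1/(A + (1 - 2*5)) = 1/(A + (1 - 10)) = 1/(A - 9) = 1/(-9 + A))
B = -1/15 (B = 1/(-9 - 6) = 1/(-15) = -1/15 ≈ -0.066667)
B - 100*(74 + 74) = -1/15 - 100*(74 + 74) = -1/15 - 100*148 = -1/15 - 14800 = -222001/15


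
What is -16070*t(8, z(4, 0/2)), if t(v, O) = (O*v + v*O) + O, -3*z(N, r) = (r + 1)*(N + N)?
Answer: 2185520/3 ≈ 7.2851e+5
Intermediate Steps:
z(N, r) = -2*N*(1 + r)/3 (z(N, r) = -(r + 1)*(N + N)/3 = -(1 + r)*2*N/3 = -2*N*(1 + r)/3)
t(v, O) = O + 2*O*v (t(v, O) = (O*v + O*v) + O = 2*O*v + O = O + 2*O*v)
-16070*t(8, z(4, 0/2)) = -16070*(-2/3*4*(1 + 0/2))*(1 + 2*8) = -16070*(-2/3*4*(1 + 0*(1/2)))*(1 + 16) = -16070*(-2/3*4*(1 + 0))*17 = -16070*(-2/3*4*1)*17 = -(-128560)*17/3 = -16070*(-136/3) = 2185520/3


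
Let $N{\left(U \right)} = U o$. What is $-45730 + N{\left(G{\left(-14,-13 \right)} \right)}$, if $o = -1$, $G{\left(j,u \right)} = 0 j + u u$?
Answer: $-45899$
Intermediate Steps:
$G{\left(j,u \right)} = u^{2}$ ($G{\left(j,u \right)} = 0 + u^{2} = u^{2}$)
$N{\left(U \right)} = - U$ ($N{\left(U \right)} = U \left(-1\right) = - U$)
$-45730 + N{\left(G{\left(-14,-13 \right)} \right)} = -45730 - \left(-13\right)^{2} = -45730 - 169 = -45899$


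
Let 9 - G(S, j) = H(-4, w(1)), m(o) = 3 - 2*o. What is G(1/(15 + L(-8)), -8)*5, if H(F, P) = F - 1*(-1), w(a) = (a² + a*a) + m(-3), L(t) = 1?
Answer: 60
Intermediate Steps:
w(a) = 9 + 2*a² (w(a) = (a² + a*a) + (3 - 2*(-3)) = (a² + a²) + (3 + 6) = 2*a² + 9 = 9 + 2*a²)
H(F, P) = 1 + F (H(F, P) = F + 1 = 1 + F)
G(S, j) = 12 (G(S, j) = 9 - (1 - 4) = 9 - 1*(-3) = 9 + 3 = 12)
G(1/(15 + L(-8)), -8)*5 = 12*5 = 60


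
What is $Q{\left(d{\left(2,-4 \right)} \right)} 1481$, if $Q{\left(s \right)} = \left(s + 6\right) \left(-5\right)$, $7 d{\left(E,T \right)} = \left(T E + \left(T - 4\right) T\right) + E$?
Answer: $- \frac{503540}{7} \approx -71934.0$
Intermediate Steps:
$d{\left(E,T \right)} = \frac{E}{7} + \frac{E T}{7} + \frac{T \left(-4 + T\right)}{7}$ ($d{\left(E,T \right)} = \frac{\left(T E + \left(T - 4\right) T\right) + E}{7} = \frac{\left(E T + \left(-4 + T\right) T\right) + E}{7} = \frac{\left(E T + T \left(-4 + T\right)\right) + E}{7} = \frac{E + E T + T \left(-4 + T\right)}{7} = \frac{E}{7} + \frac{E T}{7} + \frac{T \left(-4 + T\right)}{7}$)
$Q{\left(s \right)} = -30 - 5 s$ ($Q{\left(s \right)} = \left(6 + s\right) \left(-5\right) = -30 - 5 s$)
$Q{\left(d{\left(2,-4 \right)} \right)} 1481 = \left(-30 - 5 \left(\left(- \frac{4}{7}\right) \left(-4\right) + \frac{1}{7} \cdot 2 + \frac{\left(-4\right)^{2}}{7} + \frac{1}{7} \cdot 2 \left(-4\right)\right)\right) 1481 = \left(-30 - 5 \left(\frac{16}{7} + \frac{2}{7} + \frac{1}{7} \cdot 16 - \frac{8}{7}\right)\right) 1481 = \left(-30 - 5 \left(\frac{16}{7} + \frac{2}{7} + \frac{16}{7} - \frac{8}{7}\right)\right) 1481 = \left(-30 - \frac{130}{7}\right) 1481 = \left(- \frac{340}{7}\right) 1481 = - \frac{503540}{7}$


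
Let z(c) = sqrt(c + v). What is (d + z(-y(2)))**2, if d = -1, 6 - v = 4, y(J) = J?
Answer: 1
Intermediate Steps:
v = 2 (v = 6 - 1*4 = 6 - 4 = 2)
z(c) = sqrt(2 + c) (z(c) = sqrt(c + 2) = sqrt(2 + c))
(d + z(-y(2)))**2 = (-1 + sqrt(2 - 1*2))**2 = (-1 + sqrt(2 - 2))**2 = (-1 + sqrt(0))**2 = (-1 + 0)**2 = (-1)**2 = 1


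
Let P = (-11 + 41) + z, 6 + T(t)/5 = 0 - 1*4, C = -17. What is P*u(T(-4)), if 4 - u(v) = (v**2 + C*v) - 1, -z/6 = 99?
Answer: 1886580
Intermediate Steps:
z = -594 (z = -6*99 = -594)
T(t) = -50 (T(t) = -30 + 5*(0 - 1*4) = -30 + 5*(0 - 4) = -30 + 5*(-4) = -30 - 20 = -50)
u(v) = 5 - v**2 + 17*v (u(v) = 4 - ((v**2 - 17*v) - 1) = 4 - (-1 + v**2 - 17*v) = 4 + (1 - v**2 + 17*v) = 5 - v**2 + 17*v)
P = -564 (P = (-11 + 41) - 594 = 30 - 594 = -564)
P*u(T(-4)) = -564*(5 - 1*(-50)**2 + 17*(-50)) = -564*(5 - 1*2500 - 850) = -564*(5 - 2500 - 850) = -564*(-3345) = 1886580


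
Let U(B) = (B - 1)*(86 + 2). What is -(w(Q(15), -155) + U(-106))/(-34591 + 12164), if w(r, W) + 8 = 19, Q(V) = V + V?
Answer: -9405/22427 ≈ -0.41936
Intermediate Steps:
Q(V) = 2*V
w(r, W) = 11 (w(r, W) = -8 + 19 = 11)
U(B) = -88 + 88*B (U(B) = (-1 + B)*88 = -88 + 88*B)
-(w(Q(15), -155) + U(-106))/(-34591 + 12164) = -(11 + (-88 + 88*(-106)))/(-34591 + 12164) = -(11 + (-88 - 9328))/(-22427) = -(11 - 9416)*(-1)/22427 = -(-9405)*(-1)/22427 = -1*9405/22427 = -9405/22427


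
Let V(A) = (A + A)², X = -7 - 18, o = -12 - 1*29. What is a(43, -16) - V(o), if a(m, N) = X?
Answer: -6749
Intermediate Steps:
o = -41 (o = -12 - 29 = -41)
X = -25
a(m, N) = -25
V(A) = 4*A² (V(A) = (2*A)² = 4*A²)
a(43, -16) - V(o) = -25 - 4*(-41)² = -25 - 4*1681 = -25 - 1*6724 = -25 - 6724 = -6749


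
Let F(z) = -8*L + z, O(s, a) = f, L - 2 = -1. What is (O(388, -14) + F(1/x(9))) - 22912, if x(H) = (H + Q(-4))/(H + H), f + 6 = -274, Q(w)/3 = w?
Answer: -23206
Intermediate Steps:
L = 1 (L = 2 - 1 = 1)
Q(w) = 3*w
f = -280 (f = -6 - 274 = -280)
x(H) = (-12 + H)/(2*H) (x(H) = (H + 3*(-4))/(H + H) = (H - 12)/((2*H)) = (-12 + H)*(1/(2*H)) = (-12 + H)/(2*H))
O(s, a) = -280
F(z) = -8 + z (F(z) = -8*1 + z = -8 + z)
(O(388, -14) + F(1/x(9))) - 22912 = (-280 + (-8 + 1/((½)*(-12 + 9)/9))) - 22912 = (-280 + (-8 + 1/((½)*(⅑)*(-3)))) - 22912 = (-280 + (-8 + 1/(-⅙))) - 22912 = (-280 + (-8 - 6)) - 22912 = (-280 - 14) - 22912 = -294 - 22912 = -23206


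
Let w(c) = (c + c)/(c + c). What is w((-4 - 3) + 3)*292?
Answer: 292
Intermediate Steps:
w(c) = 1 (w(c) = (2*c)/((2*c)) = (2*c)*(1/(2*c)) = 1)
w((-4 - 3) + 3)*292 = 1*292 = 292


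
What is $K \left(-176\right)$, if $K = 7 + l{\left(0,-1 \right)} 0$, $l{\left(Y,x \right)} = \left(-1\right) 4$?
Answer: $-1232$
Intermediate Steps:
$l{\left(Y,x \right)} = -4$
$K = 7$ ($K = 7 - 0 = 7 + 0 = 7$)
$K \left(-176\right) = 7 \left(-176\right) = -1232$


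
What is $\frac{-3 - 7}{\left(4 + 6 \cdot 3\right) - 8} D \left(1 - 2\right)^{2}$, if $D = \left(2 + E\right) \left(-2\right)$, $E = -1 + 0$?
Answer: $\frac{10}{7} \approx 1.4286$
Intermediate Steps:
$E = -1$
$D = -2$ ($D = \left(2 - 1\right) \left(-2\right) = 1 \left(-2\right) = -2$)
$\frac{-3 - 7}{\left(4 + 6 \cdot 3\right) - 8} D \left(1 - 2\right)^{2} = \frac{-3 - 7}{\left(4 + 6 \cdot 3\right) - 8} \left(-2\right) \left(1 - 2\right)^{2} = - \frac{10}{\left(4 + 18\right) - 8} \left(-2\right) \left(-1\right)^{2} = - \frac{10}{22 - 8} \left(-2\right) 1 = - \frac{10}{14} \left(-2\right) 1 = \left(-10\right) \frac{1}{14} \left(-2\right) 1 = \left(- \frac{5}{7}\right) \left(-2\right) 1 = \frac{10}{7} \cdot 1 = \frac{10}{7}$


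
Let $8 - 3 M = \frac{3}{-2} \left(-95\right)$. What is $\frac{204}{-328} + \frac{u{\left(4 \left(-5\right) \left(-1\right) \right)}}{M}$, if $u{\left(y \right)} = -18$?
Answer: $- \frac{4863}{22058} \approx -0.22046$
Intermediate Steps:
$M = - \frac{269}{6}$ ($M = \frac{8}{3} - \frac{\frac{3}{-2} \left(-95\right)}{3} = \frac{8}{3} - \frac{3 \left(- \frac{1}{2}\right) \left(-95\right)}{3} = \frac{8}{3} - \frac{\left(- \frac{3}{2}\right) \left(-95\right)}{3} = \frac{8}{3} - \frac{95}{2} = - \frac{269}{6} \approx -44.833$)
$\frac{204}{-328} + \frac{u{\left(4 \left(-5\right) \left(-1\right) \right)}}{M} = \frac{204}{-328} - \frac{18}{- \frac{269}{6}} = 204 \left(- \frac{1}{328}\right) - - \frac{108}{269} = - \frac{51}{82} + \frac{108}{269} = - \frac{4863}{22058}$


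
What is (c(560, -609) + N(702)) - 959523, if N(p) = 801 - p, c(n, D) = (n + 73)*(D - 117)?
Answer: -1418982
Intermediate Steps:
c(n, D) = (-117 + D)*(73 + n) (c(n, D) = (73 + n)*(-117 + D) = (-117 + D)*(73 + n))
(c(560, -609) + N(702)) - 959523 = ((-8541 - 117*560 + 73*(-609) - 609*560) + (801 - 1*702)) - 959523 = ((-8541 - 65520 - 44457 - 341040) + (801 - 702)) - 959523 = (-459558 + 99) - 959523 = -459459 - 959523 = -1418982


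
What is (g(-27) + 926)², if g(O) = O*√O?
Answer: 837793 - 150012*I*√3 ≈ 8.3779e+5 - 2.5983e+5*I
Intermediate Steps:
g(O) = O^(3/2)
(g(-27) + 926)² = ((-27)^(3/2) + 926)² = (-81*I*√3 + 926)² = (926 - 81*I*√3)²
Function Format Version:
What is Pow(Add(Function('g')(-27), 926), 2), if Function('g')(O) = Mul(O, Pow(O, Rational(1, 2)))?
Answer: Add(837793, Mul(-150012, I, Pow(3, Rational(1, 2)))) ≈ Add(8.3779e+5, Mul(-2.5983e+5, I))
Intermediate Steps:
Function('g')(O) = Pow(O, Rational(3, 2))
Pow(Add(Function('g')(-27), 926), 2) = Pow(Add(Pow(-27, Rational(3, 2)), 926), 2) = Pow(Add(Mul(-81, I, Pow(3, Rational(1, 2))), 926), 2) = Pow(Add(926, Mul(-81, I, Pow(3, Rational(1, 2)))), 2)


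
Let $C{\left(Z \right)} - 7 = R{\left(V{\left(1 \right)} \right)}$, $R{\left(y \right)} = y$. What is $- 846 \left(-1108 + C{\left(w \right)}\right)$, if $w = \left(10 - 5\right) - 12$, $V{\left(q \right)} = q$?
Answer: $930600$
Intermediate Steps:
$w = -7$ ($w = 5 - 12 = -7$)
$C{\left(Z \right)} = 8$ ($C{\left(Z \right)} = 7 + 1 = 8$)
$- 846 \left(-1108 + C{\left(w \right)}\right) = - 846 \left(-1108 + 8\right) = \left(-846\right) \left(-1100\right) = 930600$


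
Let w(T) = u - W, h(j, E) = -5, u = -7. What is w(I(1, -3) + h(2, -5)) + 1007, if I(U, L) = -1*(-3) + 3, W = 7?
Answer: 993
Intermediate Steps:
I(U, L) = 6 (I(U, L) = 3 + 3 = 6)
w(T) = -14 (w(T) = -7 - 1*7 = -7 - 7 = -14)
w(I(1, -3) + h(2, -5)) + 1007 = -14 + 1007 = 993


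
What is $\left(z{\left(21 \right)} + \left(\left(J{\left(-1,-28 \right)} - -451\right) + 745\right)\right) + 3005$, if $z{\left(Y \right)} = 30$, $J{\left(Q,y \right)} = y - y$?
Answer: $4231$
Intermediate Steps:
$J{\left(Q,y \right)} = 0$
$\left(z{\left(21 \right)} + \left(\left(J{\left(-1,-28 \right)} - -451\right) + 745\right)\right) + 3005 = \left(30 + \left(\left(0 - -451\right) + 745\right)\right) + 3005 = \left(30 + \left(\left(0 + 451\right) + 745\right)\right) + 3005 = \left(30 + \left(451 + 745\right)\right) + 3005 = \left(30 + 1196\right) + 3005 = 1226 + 3005 = 4231$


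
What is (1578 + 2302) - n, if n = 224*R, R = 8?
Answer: 2088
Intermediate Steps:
n = 1792 (n = 224*8 = 1792)
(1578 + 2302) - n = (1578 + 2302) - 1*1792 = 3880 - 1792 = 2088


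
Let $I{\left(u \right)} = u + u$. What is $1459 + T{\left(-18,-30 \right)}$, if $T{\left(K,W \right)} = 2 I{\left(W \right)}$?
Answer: $1339$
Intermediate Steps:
$I{\left(u \right)} = 2 u$
$T{\left(K,W \right)} = 4 W$ ($T{\left(K,W \right)} = 2 \cdot 2 W = 4 W$)
$1459 + T{\left(-18,-30 \right)} = 1459 + 4 \left(-30\right) = 1459 - 120 = 1339$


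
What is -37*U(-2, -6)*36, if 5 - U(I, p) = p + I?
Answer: -17316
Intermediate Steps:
U(I, p) = 5 - I - p (U(I, p) = 5 - (p + I) = 5 - (I + p) = 5 + (-I - p) = 5 - I - p)
-37*U(-2, -6)*36 = -37*(5 - 1*(-2) - 1*(-6))*36 = -37*(5 + 2 + 6)*36 = -37*13*36 = -481*36 = -17316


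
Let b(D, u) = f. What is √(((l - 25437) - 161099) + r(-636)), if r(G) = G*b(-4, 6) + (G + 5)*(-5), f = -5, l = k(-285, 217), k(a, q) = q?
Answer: 4*I*√11249 ≈ 424.25*I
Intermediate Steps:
l = 217
b(D, u) = -5
r(G) = -25 - 10*G (r(G) = G*(-5) + (G + 5)*(-5) = -5*G + (5 + G)*(-5) = -5*G + (-25 - 5*G) = -25 - 10*G)
√(((l - 25437) - 161099) + r(-636)) = √(((217 - 25437) - 161099) + (-25 - 10*(-636))) = √((-25220 - 161099) + (-25 + 6360)) = √(-186319 + 6335) = √(-179984) = 4*I*√11249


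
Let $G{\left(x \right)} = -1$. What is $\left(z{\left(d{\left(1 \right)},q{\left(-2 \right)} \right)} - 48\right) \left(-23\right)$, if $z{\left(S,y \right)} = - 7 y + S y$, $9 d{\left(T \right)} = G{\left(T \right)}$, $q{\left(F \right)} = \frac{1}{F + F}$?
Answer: $\frac{9568}{9} \approx 1063.1$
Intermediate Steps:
$q{\left(F \right)} = \frac{1}{2 F}$
$d{\left(T \right)} = - \frac{1}{9}$ ($d{\left(T \right)} = \frac{1}{9} \left(-1\right) = - \frac{1}{9}$)
$\left(z{\left(d{\left(1 \right)},q{\left(-2 \right)} \right)} - 48\right) \left(-23\right) = \left(\frac{1}{2 \left(-2\right)} \left(-7 - \frac{1}{9}\right) - 48\right) \left(-23\right) = \left(\frac{1}{2} \left(- \frac{1}{2}\right) \left(- \frac{64}{9}\right) - 48\right) \left(-23\right) = \left(\left(- \frac{1}{4}\right) \left(- \frac{64}{9}\right) - 48\right) \left(-23\right) = \left(\frac{16}{9} - 48\right) \left(-23\right) = \left(- \frac{416}{9}\right) \left(-23\right) = \frac{9568}{9}$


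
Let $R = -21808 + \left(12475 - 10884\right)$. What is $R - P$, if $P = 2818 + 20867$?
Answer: $-43902$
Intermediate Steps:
$P = 23685$
$R = -20217$ ($R = -21808 + \left(12475 - 10884\right) = -21808 + 1591 = -20217$)
$R - P = -20217 - 23685 = -43902$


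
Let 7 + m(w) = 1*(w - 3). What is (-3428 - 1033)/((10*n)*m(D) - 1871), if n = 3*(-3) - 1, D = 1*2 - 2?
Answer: 4461/871 ≈ 5.1217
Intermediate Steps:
D = 0 (D = 2 - 2 = 0)
n = -10 (n = -9 - 1 = -10)
m(w) = -10 + w (m(w) = -7 + 1*(w - 3) = -7 + 1*(-3 + w) = -7 + (-3 + w) = -10 + w)
(-3428 - 1033)/((10*n)*m(D) - 1871) = (-3428 - 1033)/((10*(-10))*(-10 + 0) - 1871) = -4461/(-100*(-10) - 1871) = -4461/(1000 - 1871) = -4461/(-871) = -4461*(-1/871) = 4461/871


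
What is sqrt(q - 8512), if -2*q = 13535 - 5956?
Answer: I*sqrt(49206)/2 ≈ 110.91*I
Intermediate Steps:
q = -7579/2 (q = -(13535 - 5956)/2 = -1/2*7579 = -7579/2 ≈ -3789.5)
sqrt(q - 8512) = sqrt(-7579/2 - 8512) = sqrt(-24603/2) = I*sqrt(49206)/2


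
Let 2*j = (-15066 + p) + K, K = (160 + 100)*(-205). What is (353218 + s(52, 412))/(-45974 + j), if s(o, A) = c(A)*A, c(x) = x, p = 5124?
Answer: -522962/77595 ≈ -6.7396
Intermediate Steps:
K = -53300 (K = 260*(-205) = -53300)
s(o, A) = A**2 (s(o, A) = A*A = A**2)
j = -31621 (j = ((-15066 + 5124) - 53300)/2 = (-9942 - 53300)/2 = (1/2)*(-63242) = -31621)
(353218 + s(52, 412))/(-45974 + j) = (353218 + 412**2)/(-45974 - 31621) = (353218 + 169744)/(-77595) = 522962*(-1/77595) = -522962/77595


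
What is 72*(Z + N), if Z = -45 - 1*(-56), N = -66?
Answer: -3960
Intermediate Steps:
Z = 11 (Z = -45 + 56 = 11)
72*(Z + N) = 72*(11 - 66) = 72*(-55) = -3960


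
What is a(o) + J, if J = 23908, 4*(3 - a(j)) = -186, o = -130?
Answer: 47915/2 ≈ 23958.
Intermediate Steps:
a(j) = 99/2 (a(j) = 3 - 1/4*(-186) = 3 + 93/2 = 99/2)
a(o) + J = 99/2 + 23908 = 47915/2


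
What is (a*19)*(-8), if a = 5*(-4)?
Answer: 3040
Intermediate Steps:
a = -20
(a*19)*(-8) = -20*19*(-8) = -380*(-8) = 3040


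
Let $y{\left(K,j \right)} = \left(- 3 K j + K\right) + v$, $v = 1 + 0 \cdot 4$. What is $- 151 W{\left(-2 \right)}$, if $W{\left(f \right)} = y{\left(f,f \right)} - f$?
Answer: $1661$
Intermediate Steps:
$v = 1$ ($v = 1 + 0 = 1$)
$y{\left(K,j \right)} = 1 + K - 3 K j$ ($y{\left(K,j \right)} = \left(- 3 K j + K\right) + 1 = \left(K - 3 K j\right) + 1 = 1 + K - 3 K j$)
$W{\left(f \right)} = 1 - 3 f^{2}$ ($W{\left(f \right)} = \left(1 + f - 3 f f\right) - f = \left(1 + f - 3 f^{2}\right) - f = 1 - 3 f^{2}$)
$- 151 W{\left(-2 \right)} = - 151 \left(1 - 3 \left(-2\right)^{2}\right) = - 151 \left(1 - 12\right) = \left(-151\right) \left(-11\right) = 1661$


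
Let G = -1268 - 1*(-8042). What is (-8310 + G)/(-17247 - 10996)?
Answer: 1536/28243 ≈ 0.054385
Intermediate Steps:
G = 6774 (G = -1268 + 8042 = 6774)
(-8310 + G)/(-17247 - 10996) = (-8310 + 6774)/(-17247 - 10996) = -1536/(-28243) = -1536*(-1/28243) = 1536/28243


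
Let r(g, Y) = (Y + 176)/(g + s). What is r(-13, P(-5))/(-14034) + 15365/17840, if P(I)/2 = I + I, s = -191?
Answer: 366598289/425623152 ≈ 0.86132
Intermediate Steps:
P(I) = 4*I (P(I) = 2*(I + I) = 2*(2*I) = 4*I)
r(g, Y) = (176 + Y)/(-191 + g) (r(g, Y) = (Y + 176)/(g - 191) = (176 + Y)/(-191 + g))
r(-13, P(-5))/(-14034) + 15365/17840 = ((176 + 4*(-5))/(-191 - 13))/(-14034) + 15365/17840 = ((176 - 20)/(-204))*(-1/14034) + 15365*(1/17840) = -1/204*156*(-1/14034) + 3073/3568 = -13/17*(-1/14034) + 3073/3568 = 13/238578 + 3073/3568 = 366598289/425623152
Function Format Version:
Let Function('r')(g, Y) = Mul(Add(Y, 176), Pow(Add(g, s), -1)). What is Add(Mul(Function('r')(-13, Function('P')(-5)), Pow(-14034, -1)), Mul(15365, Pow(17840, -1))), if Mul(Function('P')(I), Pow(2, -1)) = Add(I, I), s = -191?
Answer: Rational(366598289, 425623152) ≈ 0.86132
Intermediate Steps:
Function('P')(I) = Mul(4, I) (Function('P')(I) = Mul(2, Add(I, I)) = Mul(2, Mul(2, I)) = Mul(4, I))
Function('r')(g, Y) = Mul(Pow(Add(-191, g), -1), Add(176, Y)) (Function('r')(g, Y) = Mul(Add(Y, 176), Pow(Add(g, -191), -1)) = Mul(Add(176, Y), Pow(Add(-191, g), -1)) = Mul(Pow(Add(-191, g), -1), Add(176, Y)))
Add(Mul(Function('r')(-13, Function('P')(-5)), Pow(-14034, -1)), Mul(15365, Pow(17840, -1))) = Add(Mul(Mul(Pow(Add(-191, -13), -1), Add(176, Mul(4, -5))), Pow(-14034, -1)), Mul(15365, Pow(17840, -1))) = Add(Mul(Mul(Pow(-204, -1), Add(176, -20)), Rational(-1, 14034)), Mul(15365, Rational(1, 17840))) = Add(Mul(Mul(Rational(-1, 204), 156), Rational(-1, 14034)), Rational(3073, 3568)) = Add(Mul(Rational(-13, 17), Rational(-1, 14034)), Rational(3073, 3568)) = Add(Rational(13, 238578), Rational(3073, 3568)) = Rational(366598289, 425623152)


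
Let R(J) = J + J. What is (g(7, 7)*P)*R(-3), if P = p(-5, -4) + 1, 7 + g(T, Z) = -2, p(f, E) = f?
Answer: -216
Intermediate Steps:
R(J) = 2*J
g(T, Z) = -9 (g(T, Z) = -7 - 2 = -9)
P = -4 (P = -5 + 1 = -4)
(g(7, 7)*P)*R(-3) = (-9*(-4))*(2*(-3)) = 36*(-6) = -216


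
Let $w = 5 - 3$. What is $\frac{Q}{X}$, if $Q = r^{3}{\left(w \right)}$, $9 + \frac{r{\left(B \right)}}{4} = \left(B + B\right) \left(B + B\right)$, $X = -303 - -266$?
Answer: $- \frac{21952}{37} \approx -593.3$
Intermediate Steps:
$w = 2$
$X = -37$ ($X = -303 + 266 = -37$)
$r{\left(B \right)} = -36 + 16 B^{2}$ ($r{\left(B \right)} = -36 + 4 \left(B + B\right) \left(B + B\right) = -36 + 4 \cdot 2 B 2 B = -36 + 4 \cdot 4 B^{2} = -36 + 16 B^{2}$)
$Q = 21952$ ($Q = \left(-36 + 16 \cdot 2^{2}\right)^{3} = \left(-36 + 16 \cdot 4\right)^{3} = \left(-36 + 64\right)^{3} = 28^{3} = 21952$)
$\frac{Q}{X} = \frac{21952}{-37} = 21952 \left(- \frac{1}{37}\right) = - \frac{21952}{37}$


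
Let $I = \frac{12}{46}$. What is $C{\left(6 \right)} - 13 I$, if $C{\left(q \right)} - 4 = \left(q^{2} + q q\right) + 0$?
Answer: $\frac{1670}{23} \approx 72.609$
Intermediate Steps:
$C{\left(q \right)} = 4 + 2 q^{2}$ ($C{\left(q \right)} = 4 + \left(\left(q^{2} + q q\right) + 0\right) = 4 + \left(\left(q^{2} + q^{2}\right) + 0\right) = 4 + \left(2 q^{2} + 0\right) = 4 + 2 q^{2}$)
$I = \frac{6}{23}$ ($I = 12 \cdot \frac{1}{46} = \frac{6}{23} \approx 0.26087$)
$C{\left(6 \right)} - 13 I = \left(4 + 2 \cdot 6^{2}\right) - \frac{78}{23} = \left(4 + 2 \cdot 36\right) - \frac{78}{23} = \left(4 + 72\right) - \frac{78}{23} = 76 - \frac{78}{23} = \frac{1670}{23}$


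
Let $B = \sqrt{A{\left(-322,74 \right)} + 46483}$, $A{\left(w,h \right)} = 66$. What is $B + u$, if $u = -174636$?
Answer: $-174636 + \sqrt{46549} \approx -1.7442 \cdot 10^{5}$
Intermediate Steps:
$B = \sqrt{46549}$ ($B = \sqrt{66 + 46483} = \sqrt{46549} \approx 215.75$)
$B + u = \sqrt{46549} - 174636 = -174636 + \sqrt{46549}$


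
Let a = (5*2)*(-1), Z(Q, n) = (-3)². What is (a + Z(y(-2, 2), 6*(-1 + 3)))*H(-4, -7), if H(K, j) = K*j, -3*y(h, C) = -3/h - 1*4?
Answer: -28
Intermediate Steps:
y(h, C) = 4/3 + 1/h (y(h, C) = -(-3/h - 1*4)/3 = -(-3/h - 4)/3 = -(-4 - 3/h)/3 = 4/3 + 1/h)
Z(Q, n) = 9
a = -10 (a = 10*(-1) = -10)
(a + Z(y(-2, 2), 6*(-1 + 3)))*H(-4, -7) = (-10 + 9)*(-4*(-7)) = -1*28 = -28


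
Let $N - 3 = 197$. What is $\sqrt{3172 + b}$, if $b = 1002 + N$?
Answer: $27 \sqrt{6} \approx 66.136$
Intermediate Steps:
$N = 200$ ($N = 3 + 197 = 200$)
$b = 1202$ ($b = 1002 + 200 = 1202$)
$\sqrt{3172 + b} = \sqrt{3172 + 1202} = \sqrt{4374} = 27 \sqrt{6}$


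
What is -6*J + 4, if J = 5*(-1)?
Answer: 34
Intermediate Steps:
J = -5
-6*J + 4 = -6*(-5) + 4 = 30 + 4 = 34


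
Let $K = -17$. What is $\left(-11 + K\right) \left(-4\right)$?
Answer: $112$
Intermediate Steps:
$\left(-11 + K\right) \left(-4\right) = \left(-11 - 17\right) \left(-4\right) = \left(-28\right) \left(-4\right) = 112$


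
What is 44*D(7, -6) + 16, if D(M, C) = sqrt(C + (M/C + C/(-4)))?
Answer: 16 + 44*I*sqrt(51)/3 ≈ 16.0 + 104.74*I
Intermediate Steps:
D(M, C) = sqrt(3*C/4 + M/C) (D(M, C) = sqrt(C + (M/C + C*(-1/4))) = sqrt(C + (M/C - C/4)) = sqrt(C + (-C/4 + M/C)) = sqrt(3*C/4 + M/C))
44*D(7, -6) + 16 = 44*(sqrt(3*(-6) + 4*7/(-6))/2) + 16 = 44*(sqrt(-18 + 4*7*(-1/6))/2) + 16 = 44*(sqrt(-18 - 14/3)/2) + 16 = 44*(sqrt(-68/3)/2) + 16 = 44*((2*I*sqrt(51)/3)/2) + 16 = 44*(I*sqrt(51)/3) + 16 = 44*I*sqrt(51)/3 + 16 = 16 + 44*I*sqrt(51)/3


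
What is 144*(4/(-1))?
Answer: -576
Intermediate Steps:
144*(4/(-1)) = 144*(4*(-1)) = 144*(-4) = -576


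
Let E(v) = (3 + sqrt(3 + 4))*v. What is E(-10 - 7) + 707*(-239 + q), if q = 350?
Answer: 78426 - 17*sqrt(7) ≈ 78381.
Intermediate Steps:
E(v) = v*(3 + sqrt(7)) (E(v) = (3 + sqrt(7))*v = v*(3 + sqrt(7)))
E(-10 - 7) + 707*(-239 + q) = (-10 - 7)*(3 + sqrt(7)) + 707*(-239 + 350) = -17*(3 + sqrt(7)) + 707*111 = (-51 - 17*sqrt(7)) + 78477 = 78426 - 17*sqrt(7)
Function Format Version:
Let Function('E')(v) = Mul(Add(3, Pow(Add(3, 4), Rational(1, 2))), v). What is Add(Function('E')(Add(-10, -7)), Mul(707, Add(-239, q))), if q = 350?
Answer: Add(78426, Mul(-17, Pow(7, Rational(1, 2)))) ≈ 78381.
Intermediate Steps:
Function('E')(v) = Mul(v, Add(3, Pow(7, Rational(1, 2)))) (Function('E')(v) = Mul(Add(3, Pow(7, Rational(1, 2))), v) = Mul(v, Add(3, Pow(7, Rational(1, 2)))))
Add(Function('E')(Add(-10, -7)), Mul(707, Add(-239, q))) = Add(Mul(Add(-10, -7), Add(3, Pow(7, Rational(1, 2)))), Mul(707, Add(-239, 350))) = Add(Mul(-17, Add(3, Pow(7, Rational(1, 2)))), Mul(707, 111)) = Add(Add(-51, Mul(-17, Pow(7, Rational(1, 2)))), 78477) = Add(78426, Mul(-17, Pow(7, Rational(1, 2))))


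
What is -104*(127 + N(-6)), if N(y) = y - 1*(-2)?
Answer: -12792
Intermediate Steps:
N(y) = 2 + y (N(y) = y + 2 = 2 + y)
-104*(127 + N(-6)) = -104*(127 + (2 - 6)) = -104*(127 - 4) = -104*123 = -12792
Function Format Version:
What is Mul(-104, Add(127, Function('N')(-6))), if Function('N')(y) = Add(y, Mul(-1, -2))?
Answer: -12792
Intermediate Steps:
Function('N')(y) = Add(2, y) (Function('N')(y) = Add(y, 2) = Add(2, y))
Mul(-104, Add(127, Function('N')(-6))) = Mul(-104, Add(127, Add(2, -6))) = Mul(-104, Add(127, -4)) = Mul(-104, 123) = -12792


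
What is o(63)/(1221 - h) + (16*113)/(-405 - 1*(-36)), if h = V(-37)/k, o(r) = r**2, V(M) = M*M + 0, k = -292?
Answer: -219433196/132065469 ≈ -1.6615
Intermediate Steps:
V(M) = M**2 (V(M) = M**2 + 0 = M**2)
h = -1369/292 (h = (-37)**2/(-292) = 1369*(-1/292) = -1369/292 ≈ -4.6884)
o(63)/(1221 - h) + (16*113)/(-405 - 1*(-36)) = 63**2/(1221 - 1*(-1369/292)) + (16*113)/(-405 - 1*(-36)) = 3969/(1221 + 1369/292) + 1808/(-405 + 36) = 3969/(357901/292) + 1808/(-369) = 3969*(292/357901) + 1808*(-1/369) = 1158948/357901 - 1808/369 = -219433196/132065469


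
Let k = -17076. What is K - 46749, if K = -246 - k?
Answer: -29919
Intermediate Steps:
K = 16830 (K = -246 - 1*(-17076) = -246 + 17076 = 16830)
K - 46749 = 16830 - 46749 = -29919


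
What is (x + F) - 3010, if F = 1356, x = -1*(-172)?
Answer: -1482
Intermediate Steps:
x = 172
(x + F) - 3010 = (172 + 1356) - 3010 = 1528 - 3010 = -1482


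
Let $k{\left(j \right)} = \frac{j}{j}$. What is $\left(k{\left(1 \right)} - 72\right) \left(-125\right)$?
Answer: $8875$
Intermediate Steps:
$k{\left(j \right)} = 1$
$\left(k{\left(1 \right)} - 72\right) \left(-125\right) = \left(1 - 72\right) \left(-125\right) = \left(-71\right) \left(-125\right) = 8875$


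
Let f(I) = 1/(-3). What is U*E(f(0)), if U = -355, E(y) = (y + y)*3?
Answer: 710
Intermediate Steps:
f(I) = -⅓
E(y) = 6*y (E(y) = (2*y)*3 = 6*y)
U*E(f(0)) = -2130*(-1)/3 = -355*(-2) = 710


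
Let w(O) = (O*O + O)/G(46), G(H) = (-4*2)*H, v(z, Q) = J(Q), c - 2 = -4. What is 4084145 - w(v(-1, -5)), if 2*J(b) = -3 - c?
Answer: 6011861439/1472 ≈ 4.0841e+6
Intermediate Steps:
c = -2 (c = 2 - 4 = -2)
J(b) = -½ (J(b) = (-3 - 1*(-2))/2 = (-3 + 2)/2 = (½)*(-1) = -½)
v(z, Q) = -½
G(H) = -8*H
w(O) = -O/368 - O²/368 (w(O) = (O*O + O)/((-8*46)) = (O² + O)/(-368) = (O + O²)*(-1/368) = -O/368 - O²/368)
4084145 - w(v(-1, -5)) = 4084145 - (-1)*(-1)*(1 - ½)/(368*2) = 4084145 - (-1)*(-1)/(368*2*2) = 4084145 - 1*1/1472 = 4084145 - 1/1472 = 6011861439/1472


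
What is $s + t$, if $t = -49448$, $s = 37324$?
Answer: $-12124$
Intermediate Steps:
$s + t = 37324 - 49448 = -12124$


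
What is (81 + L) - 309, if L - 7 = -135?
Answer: -356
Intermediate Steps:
L = -128 (L = 7 - 135 = -128)
(81 + L) - 309 = (81 - 128) - 309 = -47 - 309 = -356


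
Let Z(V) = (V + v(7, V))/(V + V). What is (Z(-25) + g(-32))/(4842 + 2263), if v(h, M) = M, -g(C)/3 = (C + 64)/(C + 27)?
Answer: 101/35525 ≈ 0.0028431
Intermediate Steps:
g(C) = -3*(64 + C)/(27 + C) (g(C) = -3*(C + 64)/(C + 27) = -3*(64 + C)/(27 + C))
Z(V) = 1 (Z(V) = (V + V)/(V + V) = (2*V)/((2*V)) = (2*V)*(1/(2*V)) = 1)
(Z(-25) + g(-32))/(4842 + 2263) = (1 + 3*(-64 - 1*(-32))/(27 - 32))/(4842 + 2263) = (1 + 3*(-64 + 32)/(-5))/7105 = (1 + 3*(-1/5)*(-32))*(1/7105) = (1 + 96/5)*(1/7105) = (101/5)*(1/7105) = 101/35525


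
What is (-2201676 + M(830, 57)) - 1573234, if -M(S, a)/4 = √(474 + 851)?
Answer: -3774910 - 20*√53 ≈ -3.7751e+6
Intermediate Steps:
M(S, a) = -20*√53 (M(S, a) = -4*√(474 + 851) = -20*√53)
(-2201676 + M(830, 57)) - 1573234 = (-2201676 - 20*√53) - 1573234 = -3774910 - 20*√53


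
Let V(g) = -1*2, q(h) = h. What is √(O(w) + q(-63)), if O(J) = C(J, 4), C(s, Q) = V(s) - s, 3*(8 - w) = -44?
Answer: I*√789/3 ≈ 9.3631*I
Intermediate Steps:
V(g) = -2
w = 68/3 (w = 8 - ⅓*(-44) = 8 + 44/3 = 68/3 ≈ 22.667)
C(s, Q) = -2 - s
O(J) = -2 - J
√(O(w) + q(-63)) = √((-2 - 1*68/3) - 63) = √((-2 - 68/3) - 63) = √(-74/3 - 63) = √(-263/3) = I*√789/3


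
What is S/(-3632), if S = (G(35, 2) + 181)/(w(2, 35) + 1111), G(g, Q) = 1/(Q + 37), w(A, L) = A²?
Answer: -353/7896876 ≈ -4.4701e-5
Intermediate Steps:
G(g, Q) = 1/(37 + Q)
S = 1412/8697 (S = (1/(37 + 2) + 181)/(2² + 1111) = (1/39 + 181)/(4 + 1111) = (1/39 + 181)/1115 = (7060/39)*(1/1115) = 1412/8697 ≈ 0.16235)
S/(-3632) = (1412/8697)/(-3632) = (1412/8697)*(-1/3632) = -353/7896876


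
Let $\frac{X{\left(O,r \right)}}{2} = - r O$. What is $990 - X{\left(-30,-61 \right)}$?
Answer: $4650$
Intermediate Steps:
$X{\left(O,r \right)} = - 2 O r$ ($X{\left(O,r \right)} = 2 - r O = 2 \left(- O r\right) = - 2 O r$)
$990 - X{\left(-30,-61 \right)} = 990 - \left(-2\right) \left(-30\right) \left(-61\right) = 990 - -3660 = 990 + 3660 = 4650$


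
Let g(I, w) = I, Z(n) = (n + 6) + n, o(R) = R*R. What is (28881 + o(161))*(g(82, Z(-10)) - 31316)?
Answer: -1711685668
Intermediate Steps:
o(R) = R²
Z(n) = 6 + 2*n (Z(n) = (6 + n) + n = 6 + 2*n)
(28881 + o(161))*(g(82, Z(-10)) - 31316) = (28881 + 161²)*(82 - 31316) = (28881 + 25921)*(-31234) = 54802*(-31234) = -1711685668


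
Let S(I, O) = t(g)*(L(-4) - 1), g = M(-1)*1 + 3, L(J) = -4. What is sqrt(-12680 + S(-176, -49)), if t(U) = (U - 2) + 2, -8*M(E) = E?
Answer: 3*I*sqrt(22570)/4 ≈ 112.67*I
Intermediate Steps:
M(E) = -E/8
g = 25/8 (g = -1/8*(-1)*1 + 3 = (1/8)*1 + 3 = 1/8 + 3 = 25/8 ≈ 3.1250)
t(U) = U (t(U) = (-2 + U) + 2 = U)
S(I, O) = -125/8 (S(I, O) = 25*(-4 - 1)/8 = (25/8)*(-5) = -125/8)
sqrt(-12680 + S(-176, -49)) = sqrt(-12680 - 125/8) = sqrt(-101565/8) = 3*I*sqrt(22570)/4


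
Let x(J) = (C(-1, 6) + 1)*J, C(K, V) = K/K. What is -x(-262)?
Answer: 524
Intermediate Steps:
C(K, V) = 1
x(J) = 2*J (x(J) = (1 + 1)*J = 2*J)
-x(-262) = -2*(-262) = -1*(-524) = 524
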